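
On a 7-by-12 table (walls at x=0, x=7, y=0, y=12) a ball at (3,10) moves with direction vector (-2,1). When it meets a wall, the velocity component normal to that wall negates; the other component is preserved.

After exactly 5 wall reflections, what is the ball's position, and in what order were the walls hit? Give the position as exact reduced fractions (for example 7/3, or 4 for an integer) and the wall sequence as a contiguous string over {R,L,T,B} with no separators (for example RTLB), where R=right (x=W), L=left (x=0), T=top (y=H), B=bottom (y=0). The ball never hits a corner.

Final position: (7,2)
Wall sequence: LTRLR

1. t=3/2 → L at (0,23/2); v=(2,1)
2. t=1/2 → T at (1,12); v=(2,-1)
3. t=3 → R at (7,9); v=(-2,-1)
4. t=7/2 → L at (0,11/2); v=(2,-1)
5. t=7/2 → R at (7,2); v=(-2,-1)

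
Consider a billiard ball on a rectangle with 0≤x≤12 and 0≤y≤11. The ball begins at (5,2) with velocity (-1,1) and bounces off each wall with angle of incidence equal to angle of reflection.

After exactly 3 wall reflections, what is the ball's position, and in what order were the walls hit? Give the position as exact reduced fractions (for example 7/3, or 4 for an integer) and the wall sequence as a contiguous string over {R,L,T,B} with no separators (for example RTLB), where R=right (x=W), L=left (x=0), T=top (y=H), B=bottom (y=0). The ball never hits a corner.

Final position: (12,3)
Wall sequence: LTR

1. t=5 → L at (0,7); v=(1,1)
2. t=4 → T at (4,11); v=(1,-1)
3. t=8 → R at (12,3); v=(-1,-1)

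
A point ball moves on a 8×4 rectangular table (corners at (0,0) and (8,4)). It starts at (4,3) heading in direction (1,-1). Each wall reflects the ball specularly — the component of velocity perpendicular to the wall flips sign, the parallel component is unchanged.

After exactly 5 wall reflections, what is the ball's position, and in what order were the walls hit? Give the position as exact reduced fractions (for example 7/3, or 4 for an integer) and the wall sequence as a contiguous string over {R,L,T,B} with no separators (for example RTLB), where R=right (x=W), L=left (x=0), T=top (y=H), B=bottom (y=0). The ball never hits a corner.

1. t=3 → B at (7,0); v=(1,1)
2. t=1 → R at (8,1); v=(-1,1)
3. t=3 → T at (5,4); v=(-1,-1)
4. t=4 → B at (1,0); v=(-1,1)
5. t=1 → L at (0,1); v=(1,1)

Final position: (0,1)
Wall sequence: BRTBL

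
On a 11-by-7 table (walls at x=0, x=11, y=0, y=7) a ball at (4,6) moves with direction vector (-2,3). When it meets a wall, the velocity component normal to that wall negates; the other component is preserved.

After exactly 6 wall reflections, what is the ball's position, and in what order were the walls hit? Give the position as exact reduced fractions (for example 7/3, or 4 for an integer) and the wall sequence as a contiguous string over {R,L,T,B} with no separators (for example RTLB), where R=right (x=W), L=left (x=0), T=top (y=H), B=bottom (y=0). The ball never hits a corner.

Final position: (11,1/2)
Wall sequence: TLBTBR

1. t=1/3 → T at (10/3,7); v=(-2,-3)
2. t=5/3 → L at (0,2); v=(2,-3)
3. t=2/3 → B at (4/3,0); v=(2,3)
4. t=7/3 → T at (6,7); v=(2,-3)
5. t=7/3 → B at (32/3,0); v=(2,3)
6. t=1/6 → R at (11,1/2); v=(-2,3)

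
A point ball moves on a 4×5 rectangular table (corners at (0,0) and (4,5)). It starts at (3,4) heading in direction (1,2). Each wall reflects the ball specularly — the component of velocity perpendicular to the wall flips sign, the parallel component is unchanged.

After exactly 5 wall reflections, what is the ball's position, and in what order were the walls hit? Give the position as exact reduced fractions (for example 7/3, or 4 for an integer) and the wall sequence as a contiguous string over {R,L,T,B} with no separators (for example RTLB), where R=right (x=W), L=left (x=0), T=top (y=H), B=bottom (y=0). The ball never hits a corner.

1. t=1/2 → T at (7/2,5); v=(1,-2)
2. t=1/2 → R at (4,4); v=(-1,-2)
3. t=2 → B at (2,0); v=(-1,2)
4. t=2 → L at (0,4); v=(1,2)
5. t=1/2 → T at (1/2,5); v=(1,-2)

Final position: (1/2,5)
Wall sequence: TRBLT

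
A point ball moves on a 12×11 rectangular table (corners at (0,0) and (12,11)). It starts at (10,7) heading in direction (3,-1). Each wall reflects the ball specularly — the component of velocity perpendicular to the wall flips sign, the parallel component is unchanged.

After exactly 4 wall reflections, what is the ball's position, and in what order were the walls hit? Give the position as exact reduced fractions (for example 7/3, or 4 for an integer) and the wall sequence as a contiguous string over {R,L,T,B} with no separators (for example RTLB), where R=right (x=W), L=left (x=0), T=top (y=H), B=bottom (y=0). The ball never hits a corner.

1. t=2/3 → R at (12,19/3); v=(-3,-1)
2. t=4 → L at (0,7/3); v=(3,-1)
3. t=7/3 → B at (7,0); v=(3,1)
4. t=5/3 → R at (12,5/3); v=(-3,1)

Final position: (12,5/3)
Wall sequence: RLBR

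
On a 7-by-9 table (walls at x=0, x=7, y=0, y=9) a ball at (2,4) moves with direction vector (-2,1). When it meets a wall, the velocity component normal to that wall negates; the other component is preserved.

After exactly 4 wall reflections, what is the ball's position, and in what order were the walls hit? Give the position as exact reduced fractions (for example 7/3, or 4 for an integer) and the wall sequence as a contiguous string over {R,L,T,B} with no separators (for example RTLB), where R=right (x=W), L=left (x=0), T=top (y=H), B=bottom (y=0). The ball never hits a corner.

1. t=1 → L at (0,5); v=(2,1)
2. t=7/2 → R at (7,17/2); v=(-2,1)
3. t=1/2 → T at (6,9); v=(-2,-1)
4. t=3 → L at (0,6); v=(2,-1)

Final position: (0,6)
Wall sequence: LRTL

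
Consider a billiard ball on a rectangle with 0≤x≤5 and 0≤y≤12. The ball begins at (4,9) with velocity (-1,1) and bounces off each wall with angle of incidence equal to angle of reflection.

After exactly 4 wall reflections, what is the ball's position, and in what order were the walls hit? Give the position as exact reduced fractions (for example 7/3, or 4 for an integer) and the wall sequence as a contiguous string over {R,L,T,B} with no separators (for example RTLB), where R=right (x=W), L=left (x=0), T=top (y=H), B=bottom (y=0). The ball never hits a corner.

Final position: (0,1)
Wall sequence: TLRL

1. t=3 → T at (1,12); v=(-1,-1)
2. t=1 → L at (0,11); v=(1,-1)
3. t=5 → R at (5,6); v=(-1,-1)
4. t=5 → L at (0,1); v=(1,-1)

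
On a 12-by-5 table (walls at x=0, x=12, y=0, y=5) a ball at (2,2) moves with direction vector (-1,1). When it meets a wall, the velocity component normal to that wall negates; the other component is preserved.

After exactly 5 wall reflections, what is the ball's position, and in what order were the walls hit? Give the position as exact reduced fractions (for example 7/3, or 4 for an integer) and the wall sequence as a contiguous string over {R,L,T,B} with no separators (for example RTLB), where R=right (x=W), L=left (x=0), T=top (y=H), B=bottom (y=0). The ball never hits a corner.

1. t=2 → L at (0,4); v=(1,1)
2. t=1 → T at (1,5); v=(1,-1)
3. t=5 → B at (6,0); v=(1,1)
4. t=5 → T at (11,5); v=(1,-1)
5. t=1 → R at (12,4); v=(-1,-1)

Final position: (12,4)
Wall sequence: LTBTR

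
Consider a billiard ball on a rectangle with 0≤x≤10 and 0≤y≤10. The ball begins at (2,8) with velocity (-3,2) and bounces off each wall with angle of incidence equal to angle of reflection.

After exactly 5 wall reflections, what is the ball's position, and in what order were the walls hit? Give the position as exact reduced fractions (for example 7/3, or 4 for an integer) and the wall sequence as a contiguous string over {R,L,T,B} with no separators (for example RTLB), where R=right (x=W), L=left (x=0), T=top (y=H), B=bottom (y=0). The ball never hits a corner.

1. t=2/3 → L at (0,28/3); v=(3,2)
2. t=1/3 → T at (1,10); v=(3,-2)
3. t=3 → R at (10,4); v=(-3,-2)
4. t=2 → B at (4,0); v=(-3,2)
5. t=4/3 → L at (0,8/3); v=(3,2)

Final position: (0,8/3)
Wall sequence: LTRBL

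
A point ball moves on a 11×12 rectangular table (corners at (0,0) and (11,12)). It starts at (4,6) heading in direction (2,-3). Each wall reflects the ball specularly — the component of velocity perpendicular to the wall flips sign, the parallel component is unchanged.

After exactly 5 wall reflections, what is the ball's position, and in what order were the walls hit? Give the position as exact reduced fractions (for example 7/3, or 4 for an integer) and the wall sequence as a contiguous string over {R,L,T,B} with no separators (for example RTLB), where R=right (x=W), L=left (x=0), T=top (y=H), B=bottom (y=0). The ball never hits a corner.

1. t=2 → B at (8,0); v=(2,3)
2. t=3/2 → R at (11,9/2); v=(-2,3)
3. t=5/2 → T at (6,12); v=(-2,-3)
4. t=3 → L at (0,3); v=(2,-3)
5. t=1 → B at (2,0); v=(2,3)

Final position: (2,0)
Wall sequence: BRTLB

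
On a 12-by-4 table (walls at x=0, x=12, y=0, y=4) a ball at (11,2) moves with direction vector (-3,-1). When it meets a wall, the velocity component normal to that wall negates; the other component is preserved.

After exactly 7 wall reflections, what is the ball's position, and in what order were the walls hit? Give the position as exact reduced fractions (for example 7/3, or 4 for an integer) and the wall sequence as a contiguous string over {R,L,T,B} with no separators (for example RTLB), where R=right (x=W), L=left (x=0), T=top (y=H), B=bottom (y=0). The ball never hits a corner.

1. t=2 → B at (5,0); v=(-3,1)
2. t=5/3 → L at (0,5/3); v=(3,1)
3. t=7/3 → T at (7,4); v=(3,-1)
4. t=5/3 → R at (12,7/3); v=(-3,-1)
5. t=7/3 → B at (5,0); v=(-3,1)
6. t=5/3 → L at (0,5/3); v=(3,1)
7. t=7/3 → T at (7,4); v=(3,-1)

Final position: (7,4)
Wall sequence: BLTRBLT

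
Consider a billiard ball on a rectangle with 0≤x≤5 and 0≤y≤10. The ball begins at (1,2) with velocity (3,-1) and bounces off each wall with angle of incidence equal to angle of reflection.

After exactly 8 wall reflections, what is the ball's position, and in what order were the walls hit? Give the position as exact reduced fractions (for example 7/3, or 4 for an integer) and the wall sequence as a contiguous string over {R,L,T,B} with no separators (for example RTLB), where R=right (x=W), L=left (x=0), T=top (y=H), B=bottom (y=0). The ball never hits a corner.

1. t=4/3 → R at (5,2/3); v=(-3,-1)
2. t=2/3 → B at (3,0); v=(-3,1)
3. t=1 → L at (0,1); v=(3,1)
4. t=5/3 → R at (5,8/3); v=(-3,1)
5. t=5/3 → L at (0,13/3); v=(3,1)
6. t=5/3 → R at (5,6); v=(-3,1)
7. t=5/3 → L at (0,23/3); v=(3,1)
8. t=5/3 → R at (5,28/3); v=(-3,1)

Final position: (5,28/3)
Wall sequence: RBLRLRLR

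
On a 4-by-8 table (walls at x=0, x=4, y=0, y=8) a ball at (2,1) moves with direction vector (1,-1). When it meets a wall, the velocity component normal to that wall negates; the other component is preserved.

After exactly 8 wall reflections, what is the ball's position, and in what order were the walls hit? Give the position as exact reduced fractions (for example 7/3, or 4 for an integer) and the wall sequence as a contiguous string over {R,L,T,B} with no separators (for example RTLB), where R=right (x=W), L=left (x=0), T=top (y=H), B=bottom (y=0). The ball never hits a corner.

1. t=1 → B at (3,0); v=(1,1)
2. t=1 → R at (4,1); v=(-1,1)
3. t=4 → L at (0,5); v=(1,1)
4. t=3 → T at (3,8); v=(1,-1)
5. t=1 → R at (4,7); v=(-1,-1)
6. t=4 → L at (0,3); v=(1,-1)
7. t=3 → B at (3,0); v=(1,1)
8. t=1 → R at (4,1); v=(-1,1)

Final position: (4,1)
Wall sequence: BRLTRLBR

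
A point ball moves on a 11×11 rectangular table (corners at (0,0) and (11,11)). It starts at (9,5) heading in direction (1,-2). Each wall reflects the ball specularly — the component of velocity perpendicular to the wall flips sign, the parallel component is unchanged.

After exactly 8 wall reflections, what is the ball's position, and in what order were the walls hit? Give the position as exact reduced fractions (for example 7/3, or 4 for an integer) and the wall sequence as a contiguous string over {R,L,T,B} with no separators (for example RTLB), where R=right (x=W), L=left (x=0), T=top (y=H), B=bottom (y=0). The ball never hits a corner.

Final position: (21/2,0)
Wall sequence: RBTLBTRB

1. t=2 → R at (11,1); v=(-1,-2)
2. t=1/2 → B at (21/2,0); v=(-1,2)
3. t=11/2 → T at (5,11); v=(-1,-2)
4. t=5 → L at (0,1); v=(1,-2)
5. t=1/2 → B at (1/2,0); v=(1,2)
6. t=11/2 → T at (6,11); v=(1,-2)
7. t=5 → R at (11,1); v=(-1,-2)
8. t=1/2 → B at (21/2,0); v=(-1,2)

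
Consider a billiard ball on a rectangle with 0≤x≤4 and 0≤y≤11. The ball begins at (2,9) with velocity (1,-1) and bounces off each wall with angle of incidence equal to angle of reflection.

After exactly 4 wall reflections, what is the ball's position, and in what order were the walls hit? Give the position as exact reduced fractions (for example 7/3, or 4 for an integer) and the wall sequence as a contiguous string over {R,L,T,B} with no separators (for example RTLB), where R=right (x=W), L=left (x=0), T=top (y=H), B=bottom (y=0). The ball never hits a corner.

1. t=2 → R at (4,7); v=(-1,-1)
2. t=4 → L at (0,3); v=(1,-1)
3. t=3 → B at (3,0); v=(1,1)
4. t=1 → R at (4,1); v=(-1,1)

Final position: (4,1)
Wall sequence: RLBR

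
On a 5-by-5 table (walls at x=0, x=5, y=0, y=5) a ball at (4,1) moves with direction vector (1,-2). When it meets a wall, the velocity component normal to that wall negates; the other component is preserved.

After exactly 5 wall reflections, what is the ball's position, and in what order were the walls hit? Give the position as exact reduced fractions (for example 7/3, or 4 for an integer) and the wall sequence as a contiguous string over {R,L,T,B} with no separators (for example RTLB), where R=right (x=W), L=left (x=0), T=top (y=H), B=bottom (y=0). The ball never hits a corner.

Final position: (0,1)
Wall sequence: BRTBL

1. t=1/2 → B at (9/2,0); v=(1,2)
2. t=1/2 → R at (5,1); v=(-1,2)
3. t=2 → T at (3,5); v=(-1,-2)
4. t=5/2 → B at (1/2,0); v=(-1,2)
5. t=1/2 → L at (0,1); v=(1,2)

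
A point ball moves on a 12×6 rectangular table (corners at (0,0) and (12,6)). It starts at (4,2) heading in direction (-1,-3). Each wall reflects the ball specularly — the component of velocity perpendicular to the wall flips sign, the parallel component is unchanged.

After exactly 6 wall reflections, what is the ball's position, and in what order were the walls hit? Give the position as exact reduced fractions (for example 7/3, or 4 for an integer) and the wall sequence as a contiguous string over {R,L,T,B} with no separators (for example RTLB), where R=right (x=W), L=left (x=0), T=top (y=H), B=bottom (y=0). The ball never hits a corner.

1. t=2/3 → B at (10/3,0); v=(-1,3)
2. t=2 → T at (4/3,6); v=(-1,-3)
3. t=4/3 → L at (0,2); v=(1,-3)
4. t=2/3 → B at (2/3,0); v=(1,3)
5. t=2 → T at (8/3,6); v=(1,-3)
6. t=2 → B at (14/3,0); v=(1,3)

Final position: (14/3,0)
Wall sequence: BTLBTB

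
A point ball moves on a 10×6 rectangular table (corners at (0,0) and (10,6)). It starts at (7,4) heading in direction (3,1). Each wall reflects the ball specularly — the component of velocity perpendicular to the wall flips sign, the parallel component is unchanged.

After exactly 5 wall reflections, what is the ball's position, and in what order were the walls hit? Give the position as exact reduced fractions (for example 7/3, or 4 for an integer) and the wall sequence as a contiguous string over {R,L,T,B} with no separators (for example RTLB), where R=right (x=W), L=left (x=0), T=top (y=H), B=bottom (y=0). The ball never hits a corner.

Final position: (9,0)
Wall sequence: RTLRB

1. t=1 → R at (10,5); v=(-3,1)
2. t=1 → T at (7,6); v=(-3,-1)
3. t=7/3 → L at (0,11/3); v=(3,-1)
4. t=10/3 → R at (10,1/3); v=(-3,-1)
5. t=1/3 → B at (9,0); v=(-3,1)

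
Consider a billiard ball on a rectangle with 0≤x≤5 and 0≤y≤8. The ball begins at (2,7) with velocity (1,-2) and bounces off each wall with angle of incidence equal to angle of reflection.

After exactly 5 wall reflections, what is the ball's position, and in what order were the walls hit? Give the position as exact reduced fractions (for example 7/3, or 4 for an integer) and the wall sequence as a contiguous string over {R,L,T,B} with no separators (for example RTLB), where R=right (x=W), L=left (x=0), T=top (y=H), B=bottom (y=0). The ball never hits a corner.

Final position: (7/2,0)
Wall sequence: RBTLB

1. t=3 → R at (5,1); v=(-1,-2)
2. t=1/2 → B at (9/2,0); v=(-1,2)
3. t=4 → T at (1/2,8); v=(-1,-2)
4. t=1/2 → L at (0,7); v=(1,-2)
5. t=7/2 → B at (7/2,0); v=(1,2)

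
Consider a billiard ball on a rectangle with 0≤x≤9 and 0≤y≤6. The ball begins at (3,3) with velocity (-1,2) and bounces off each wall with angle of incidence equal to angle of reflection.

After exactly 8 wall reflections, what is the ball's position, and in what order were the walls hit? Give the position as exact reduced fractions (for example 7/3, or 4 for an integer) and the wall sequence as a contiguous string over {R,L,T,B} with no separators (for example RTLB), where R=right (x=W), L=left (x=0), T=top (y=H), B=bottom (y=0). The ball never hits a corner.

1. t=3/2 → T at (3/2,6); v=(-1,-2)
2. t=3/2 → L at (0,3); v=(1,-2)
3. t=3/2 → B at (3/2,0); v=(1,2)
4. t=3 → T at (9/2,6); v=(1,-2)
5. t=3 → B at (15/2,0); v=(1,2)
6. t=3/2 → R at (9,3); v=(-1,2)
7. t=3/2 → T at (15/2,6); v=(-1,-2)
8. t=3 → B at (9/2,0); v=(-1,2)

Final position: (9/2,0)
Wall sequence: TLBTBRTB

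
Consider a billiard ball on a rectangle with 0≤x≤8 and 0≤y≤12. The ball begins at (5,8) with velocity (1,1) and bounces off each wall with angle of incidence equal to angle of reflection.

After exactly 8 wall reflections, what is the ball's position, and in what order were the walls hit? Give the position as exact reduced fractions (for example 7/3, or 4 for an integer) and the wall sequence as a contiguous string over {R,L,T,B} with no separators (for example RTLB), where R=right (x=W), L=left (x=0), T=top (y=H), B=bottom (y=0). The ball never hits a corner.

1. t=3 → R at (8,11); v=(-1,1)
2. t=1 → T at (7,12); v=(-1,-1)
3. t=7 → L at (0,5); v=(1,-1)
4. t=5 → B at (5,0); v=(1,1)
5. t=3 → R at (8,3); v=(-1,1)
6. t=8 → L at (0,11); v=(1,1)
7. t=1 → T at (1,12); v=(1,-1)
8. t=7 → R at (8,5); v=(-1,-1)

Final position: (8,5)
Wall sequence: RTLBRLTR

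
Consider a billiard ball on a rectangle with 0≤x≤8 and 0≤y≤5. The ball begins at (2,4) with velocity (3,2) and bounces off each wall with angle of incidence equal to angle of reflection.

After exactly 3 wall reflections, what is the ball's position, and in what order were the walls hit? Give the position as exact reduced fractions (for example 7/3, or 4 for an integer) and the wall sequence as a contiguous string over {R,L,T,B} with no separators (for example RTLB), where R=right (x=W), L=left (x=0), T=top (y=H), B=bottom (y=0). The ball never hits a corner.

Final position: (5,0)
Wall sequence: TRB

1. t=1/2 → T at (7/2,5); v=(3,-2)
2. t=3/2 → R at (8,2); v=(-3,-2)
3. t=1 → B at (5,0); v=(-3,2)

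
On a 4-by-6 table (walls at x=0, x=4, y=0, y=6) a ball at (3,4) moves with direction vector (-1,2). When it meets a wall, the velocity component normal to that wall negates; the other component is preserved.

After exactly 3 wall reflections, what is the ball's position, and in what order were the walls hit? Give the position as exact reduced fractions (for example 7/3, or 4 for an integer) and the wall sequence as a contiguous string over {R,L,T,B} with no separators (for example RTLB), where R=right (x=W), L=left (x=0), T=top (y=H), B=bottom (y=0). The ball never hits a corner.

Final position: (1,0)
Wall sequence: TLB

1. t=1 → T at (2,6); v=(-1,-2)
2. t=2 → L at (0,2); v=(1,-2)
3. t=1 → B at (1,0); v=(1,2)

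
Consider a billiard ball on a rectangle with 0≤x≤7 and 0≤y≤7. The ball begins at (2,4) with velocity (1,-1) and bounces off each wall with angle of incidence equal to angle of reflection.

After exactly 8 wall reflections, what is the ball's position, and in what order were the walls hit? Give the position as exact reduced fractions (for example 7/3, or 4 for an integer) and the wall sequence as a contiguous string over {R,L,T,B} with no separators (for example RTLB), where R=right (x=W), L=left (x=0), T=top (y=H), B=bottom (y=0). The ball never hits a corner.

Final position: (0,6)
Wall sequence: BRTLBRTL

1. t=4 → B at (6,0); v=(1,1)
2. t=1 → R at (7,1); v=(-1,1)
3. t=6 → T at (1,7); v=(-1,-1)
4. t=1 → L at (0,6); v=(1,-1)
5. t=6 → B at (6,0); v=(1,1)
6. t=1 → R at (7,1); v=(-1,1)
7. t=6 → T at (1,7); v=(-1,-1)
8. t=1 → L at (0,6); v=(1,-1)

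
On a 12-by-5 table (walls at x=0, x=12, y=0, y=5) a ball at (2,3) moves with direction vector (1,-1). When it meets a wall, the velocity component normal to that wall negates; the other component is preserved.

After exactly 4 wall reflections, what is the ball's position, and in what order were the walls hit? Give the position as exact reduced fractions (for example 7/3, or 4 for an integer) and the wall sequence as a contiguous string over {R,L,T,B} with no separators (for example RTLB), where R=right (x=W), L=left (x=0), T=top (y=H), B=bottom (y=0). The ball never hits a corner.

Final position: (9,0)
Wall sequence: BTRB

1. t=3 → B at (5,0); v=(1,1)
2. t=5 → T at (10,5); v=(1,-1)
3. t=2 → R at (12,3); v=(-1,-1)
4. t=3 → B at (9,0); v=(-1,1)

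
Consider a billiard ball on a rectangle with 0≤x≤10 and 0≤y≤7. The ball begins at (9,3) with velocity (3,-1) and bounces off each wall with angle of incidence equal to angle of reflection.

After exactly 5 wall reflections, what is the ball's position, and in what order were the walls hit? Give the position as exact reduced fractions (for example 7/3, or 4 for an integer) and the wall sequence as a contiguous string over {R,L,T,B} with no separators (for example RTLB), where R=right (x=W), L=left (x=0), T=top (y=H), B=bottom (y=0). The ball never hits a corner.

1. t=1/3 → R at (10,8/3); v=(-3,-1)
2. t=8/3 → B at (2,0); v=(-3,1)
3. t=2/3 → L at (0,2/3); v=(3,1)
4. t=10/3 → R at (10,4); v=(-3,1)
5. t=3 → T at (1,7); v=(-3,-1)

Final position: (1,7)
Wall sequence: RBLRT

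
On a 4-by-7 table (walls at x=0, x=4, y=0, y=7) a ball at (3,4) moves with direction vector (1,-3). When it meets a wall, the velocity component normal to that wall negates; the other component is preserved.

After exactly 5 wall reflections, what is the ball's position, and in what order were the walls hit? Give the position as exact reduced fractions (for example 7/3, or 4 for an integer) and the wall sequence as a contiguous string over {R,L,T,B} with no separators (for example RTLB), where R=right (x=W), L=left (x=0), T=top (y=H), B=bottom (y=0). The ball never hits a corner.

Final position: (1,0)
Wall sequence: RBTLB

1. t=1 → R at (4,1); v=(-1,-3)
2. t=1/3 → B at (11/3,0); v=(-1,3)
3. t=7/3 → T at (4/3,7); v=(-1,-3)
4. t=4/3 → L at (0,3); v=(1,-3)
5. t=1 → B at (1,0); v=(1,3)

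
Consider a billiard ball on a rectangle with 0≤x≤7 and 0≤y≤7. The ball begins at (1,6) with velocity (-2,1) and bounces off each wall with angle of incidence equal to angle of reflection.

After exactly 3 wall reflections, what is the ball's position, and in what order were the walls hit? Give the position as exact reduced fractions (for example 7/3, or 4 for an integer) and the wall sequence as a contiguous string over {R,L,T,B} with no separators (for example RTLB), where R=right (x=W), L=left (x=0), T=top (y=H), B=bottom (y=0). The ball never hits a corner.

Final position: (7,4)
Wall sequence: LTR

1. t=1/2 → L at (0,13/2); v=(2,1)
2. t=1/2 → T at (1,7); v=(2,-1)
3. t=3 → R at (7,4); v=(-2,-1)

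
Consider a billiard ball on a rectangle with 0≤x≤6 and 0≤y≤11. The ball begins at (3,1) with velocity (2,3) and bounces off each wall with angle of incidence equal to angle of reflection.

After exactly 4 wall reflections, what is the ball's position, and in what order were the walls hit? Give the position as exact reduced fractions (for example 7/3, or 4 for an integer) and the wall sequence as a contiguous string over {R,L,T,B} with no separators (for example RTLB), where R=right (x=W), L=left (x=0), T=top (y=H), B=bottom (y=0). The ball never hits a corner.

Final position: (5,0)
Wall sequence: RTLB

1. t=3/2 → R at (6,11/2); v=(-2,3)
2. t=11/6 → T at (7/3,11); v=(-2,-3)
3. t=7/6 → L at (0,15/2); v=(2,-3)
4. t=5/2 → B at (5,0); v=(2,3)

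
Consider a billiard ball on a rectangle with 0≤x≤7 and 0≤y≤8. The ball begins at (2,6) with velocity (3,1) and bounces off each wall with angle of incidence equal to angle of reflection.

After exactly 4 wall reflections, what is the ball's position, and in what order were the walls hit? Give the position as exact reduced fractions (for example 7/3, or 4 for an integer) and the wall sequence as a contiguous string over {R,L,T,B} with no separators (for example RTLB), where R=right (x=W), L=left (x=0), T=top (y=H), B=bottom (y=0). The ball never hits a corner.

Final position: (7,11/3)
Wall sequence: RTLR

1. t=5/3 → R at (7,23/3); v=(-3,1)
2. t=1/3 → T at (6,8); v=(-3,-1)
3. t=2 → L at (0,6); v=(3,-1)
4. t=7/3 → R at (7,11/3); v=(-3,-1)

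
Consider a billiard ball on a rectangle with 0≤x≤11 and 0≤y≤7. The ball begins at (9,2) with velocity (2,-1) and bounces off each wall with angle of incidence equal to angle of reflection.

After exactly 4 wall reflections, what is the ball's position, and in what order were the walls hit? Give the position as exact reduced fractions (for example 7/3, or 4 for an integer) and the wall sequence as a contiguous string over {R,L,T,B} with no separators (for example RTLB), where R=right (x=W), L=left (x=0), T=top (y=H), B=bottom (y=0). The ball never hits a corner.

Final position: (5,7)
Wall sequence: RBLT

1. t=1 → R at (11,1); v=(-2,-1)
2. t=1 → B at (9,0); v=(-2,1)
3. t=9/2 → L at (0,9/2); v=(2,1)
4. t=5/2 → T at (5,7); v=(2,-1)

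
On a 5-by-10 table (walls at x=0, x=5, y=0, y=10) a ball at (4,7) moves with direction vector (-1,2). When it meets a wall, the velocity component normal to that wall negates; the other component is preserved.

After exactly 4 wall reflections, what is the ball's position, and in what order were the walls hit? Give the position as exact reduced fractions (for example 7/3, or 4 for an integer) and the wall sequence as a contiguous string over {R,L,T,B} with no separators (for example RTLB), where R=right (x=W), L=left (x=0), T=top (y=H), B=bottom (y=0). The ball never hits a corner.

Final position: (5,5)
Wall sequence: TLBR

1. t=3/2 → T at (5/2,10); v=(-1,-2)
2. t=5/2 → L at (0,5); v=(1,-2)
3. t=5/2 → B at (5/2,0); v=(1,2)
4. t=5/2 → R at (5,5); v=(-1,2)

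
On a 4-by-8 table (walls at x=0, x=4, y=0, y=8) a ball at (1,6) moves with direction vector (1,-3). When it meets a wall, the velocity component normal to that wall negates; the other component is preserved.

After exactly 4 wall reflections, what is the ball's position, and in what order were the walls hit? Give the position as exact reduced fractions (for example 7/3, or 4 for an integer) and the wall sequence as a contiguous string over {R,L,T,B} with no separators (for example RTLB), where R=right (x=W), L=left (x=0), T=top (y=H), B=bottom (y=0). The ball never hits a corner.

1. t=2 → B at (3,0); v=(1,3)
2. t=1 → R at (4,3); v=(-1,3)
3. t=5/3 → T at (7/3,8); v=(-1,-3)
4. t=7/3 → L at (0,1); v=(1,-3)

Final position: (0,1)
Wall sequence: BRTL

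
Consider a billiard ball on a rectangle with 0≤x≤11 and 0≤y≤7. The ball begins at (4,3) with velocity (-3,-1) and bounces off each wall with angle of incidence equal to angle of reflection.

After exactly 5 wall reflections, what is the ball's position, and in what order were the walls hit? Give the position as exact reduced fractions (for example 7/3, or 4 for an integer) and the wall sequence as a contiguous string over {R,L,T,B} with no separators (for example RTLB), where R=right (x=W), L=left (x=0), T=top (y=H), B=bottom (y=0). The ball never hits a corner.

Final position: (4,7)
Wall sequence: LBRLT

1. t=4/3 → L at (0,5/3); v=(3,-1)
2. t=5/3 → B at (5,0); v=(3,1)
3. t=2 → R at (11,2); v=(-3,1)
4. t=11/3 → L at (0,17/3); v=(3,1)
5. t=4/3 → T at (4,7); v=(3,-1)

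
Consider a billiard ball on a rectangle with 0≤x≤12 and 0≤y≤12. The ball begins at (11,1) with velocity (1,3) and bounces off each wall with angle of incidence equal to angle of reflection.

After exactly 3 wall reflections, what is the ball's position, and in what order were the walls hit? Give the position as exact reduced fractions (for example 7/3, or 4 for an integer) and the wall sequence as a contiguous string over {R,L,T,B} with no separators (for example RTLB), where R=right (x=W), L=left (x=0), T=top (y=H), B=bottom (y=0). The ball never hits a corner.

Final position: (16/3,0)
Wall sequence: RTB

1. t=1 → R at (12,4); v=(-1,3)
2. t=8/3 → T at (28/3,12); v=(-1,-3)
3. t=4 → B at (16/3,0); v=(-1,3)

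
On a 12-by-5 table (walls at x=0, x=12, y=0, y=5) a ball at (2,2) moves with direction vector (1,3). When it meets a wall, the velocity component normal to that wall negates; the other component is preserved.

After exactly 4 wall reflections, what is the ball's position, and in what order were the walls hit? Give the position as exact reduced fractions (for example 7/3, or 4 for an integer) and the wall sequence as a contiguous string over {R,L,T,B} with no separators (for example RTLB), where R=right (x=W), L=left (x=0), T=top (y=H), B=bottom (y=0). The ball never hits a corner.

Final position: (8,0)
Wall sequence: TBTB

1. t=1 → T at (3,5); v=(1,-3)
2. t=5/3 → B at (14/3,0); v=(1,3)
3. t=5/3 → T at (19/3,5); v=(1,-3)
4. t=5/3 → B at (8,0); v=(1,3)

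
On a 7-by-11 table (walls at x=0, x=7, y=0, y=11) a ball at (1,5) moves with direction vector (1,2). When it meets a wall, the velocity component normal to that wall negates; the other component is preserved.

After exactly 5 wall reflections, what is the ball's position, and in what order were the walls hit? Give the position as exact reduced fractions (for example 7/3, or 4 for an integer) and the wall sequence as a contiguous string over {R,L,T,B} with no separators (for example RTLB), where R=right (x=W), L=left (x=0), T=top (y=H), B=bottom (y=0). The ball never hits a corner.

1. t=3 → T at (4,11); v=(1,-2)
2. t=3 → R at (7,5); v=(-1,-2)
3. t=5/2 → B at (9/2,0); v=(-1,2)
4. t=9/2 → L at (0,9); v=(1,2)
5. t=1 → T at (1,11); v=(1,-2)

Final position: (1,11)
Wall sequence: TRBLT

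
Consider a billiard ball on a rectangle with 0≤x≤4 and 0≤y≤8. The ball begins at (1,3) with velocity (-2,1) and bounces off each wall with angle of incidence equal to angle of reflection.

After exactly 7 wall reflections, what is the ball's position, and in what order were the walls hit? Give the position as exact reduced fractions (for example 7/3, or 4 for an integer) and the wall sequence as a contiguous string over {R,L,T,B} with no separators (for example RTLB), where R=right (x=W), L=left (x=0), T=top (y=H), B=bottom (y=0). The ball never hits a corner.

1. t=1/2 → L at (0,7/2); v=(2,1)
2. t=2 → R at (4,11/2); v=(-2,1)
3. t=2 → L at (0,15/2); v=(2,1)
4. t=1/2 → T at (1,8); v=(2,-1)
5. t=3/2 → R at (4,13/2); v=(-2,-1)
6. t=2 → L at (0,9/2); v=(2,-1)
7. t=2 → R at (4,5/2); v=(-2,-1)

Final position: (4,5/2)
Wall sequence: LRLTRLR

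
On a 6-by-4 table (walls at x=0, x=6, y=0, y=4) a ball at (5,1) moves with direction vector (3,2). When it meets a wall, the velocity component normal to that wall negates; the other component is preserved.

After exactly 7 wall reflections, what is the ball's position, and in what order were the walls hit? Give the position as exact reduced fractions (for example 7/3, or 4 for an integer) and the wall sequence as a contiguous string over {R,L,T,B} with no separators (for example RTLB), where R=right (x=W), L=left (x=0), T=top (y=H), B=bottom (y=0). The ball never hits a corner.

Final position: (0,7/3)
Wall sequence: RTLBRTL

1. t=1/3 → R at (6,5/3); v=(-3,2)
2. t=7/6 → T at (5/2,4); v=(-3,-2)
3. t=5/6 → L at (0,7/3); v=(3,-2)
4. t=7/6 → B at (7/2,0); v=(3,2)
5. t=5/6 → R at (6,5/3); v=(-3,2)
6. t=7/6 → T at (5/2,4); v=(-3,-2)
7. t=5/6 → L at (0,7/3); v=(3,-2)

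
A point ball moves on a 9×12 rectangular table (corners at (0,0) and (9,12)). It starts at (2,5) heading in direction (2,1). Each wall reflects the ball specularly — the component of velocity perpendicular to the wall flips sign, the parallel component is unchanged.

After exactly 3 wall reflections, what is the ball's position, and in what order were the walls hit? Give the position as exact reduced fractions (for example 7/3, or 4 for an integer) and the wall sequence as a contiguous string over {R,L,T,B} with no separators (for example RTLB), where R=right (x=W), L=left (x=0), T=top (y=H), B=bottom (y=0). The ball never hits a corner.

Final position: (0,11)
Wall sequence: RTL

1. t=7/2 → R at (9,17/2); v=(-2,1)
2. t=7/2 → T at (2,12); v=(-2,-1)
3. t=1 → L at (0,11); v=(2,-1)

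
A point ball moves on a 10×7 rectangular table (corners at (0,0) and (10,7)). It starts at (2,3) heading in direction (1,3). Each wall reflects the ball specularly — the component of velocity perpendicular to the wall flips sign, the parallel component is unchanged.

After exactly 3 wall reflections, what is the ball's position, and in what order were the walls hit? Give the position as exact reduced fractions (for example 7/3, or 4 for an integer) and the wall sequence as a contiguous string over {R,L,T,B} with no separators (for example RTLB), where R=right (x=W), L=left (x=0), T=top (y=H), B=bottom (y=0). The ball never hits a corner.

1. t=4/3 → T at (10/3,7); v=(1,-3)
2. t=7/3 → B at (17/3,0); v=(1,3)
3. t=7/3 → T at (8,7); v=(1,-3)

Final position: (8,7)
Wall sequence: TBT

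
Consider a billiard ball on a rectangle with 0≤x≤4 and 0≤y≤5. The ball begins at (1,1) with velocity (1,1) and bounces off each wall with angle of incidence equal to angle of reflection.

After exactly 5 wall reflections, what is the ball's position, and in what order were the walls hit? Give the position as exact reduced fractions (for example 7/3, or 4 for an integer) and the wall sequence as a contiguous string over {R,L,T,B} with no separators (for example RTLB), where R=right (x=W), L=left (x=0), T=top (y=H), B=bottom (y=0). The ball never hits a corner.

1. t=3 → R at (4,4); v=(-1,1)
2. t=1 → T at (3,5); v=(-1,-1)
3. t=3 → L at (0,2); v=(1,-1)
4. t=2 → B at (2,0); v=(1,1)
5. t=2 → R at (4,2); v=(-1,1)

Final position: (4,2)
Wall sequence: RTLBR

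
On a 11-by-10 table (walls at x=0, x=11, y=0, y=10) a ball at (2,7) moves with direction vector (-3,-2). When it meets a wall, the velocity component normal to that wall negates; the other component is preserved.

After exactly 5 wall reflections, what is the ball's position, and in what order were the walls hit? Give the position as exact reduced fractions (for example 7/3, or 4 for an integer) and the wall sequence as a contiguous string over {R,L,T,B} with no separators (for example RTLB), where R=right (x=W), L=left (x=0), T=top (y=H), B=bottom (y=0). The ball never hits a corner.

Final position: (3/2,10)
Wall sequence: LBRLT

1. t=2/3 → L at (0,17/3); v=(3,-2)
2. t=17/6 → B at (17/2,0); v=(3,2)
3. t=5/6 → R at (11,5/3); v=(-3,2)
4. t=11/3 → L at (0,9); v=(3,2)
5. t=1/2 → T at (3/2,10); v=(3,-2)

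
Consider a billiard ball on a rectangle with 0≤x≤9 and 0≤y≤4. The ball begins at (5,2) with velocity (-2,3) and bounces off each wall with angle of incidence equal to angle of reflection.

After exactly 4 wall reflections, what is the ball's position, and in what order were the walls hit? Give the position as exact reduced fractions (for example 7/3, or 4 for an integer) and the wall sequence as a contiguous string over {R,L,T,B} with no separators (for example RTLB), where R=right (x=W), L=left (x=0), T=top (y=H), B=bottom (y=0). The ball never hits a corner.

1. t=2/3 → T at (11/3,4); v=(-2,-3)
2. t=4/3 → B at (1,0); v=(-2,3)
3. t=1/2 → L at (0,3/2); v=(2,3)
4. t=5/6 → T at (5/3,4); v=(2,-3)

Final position: (5/3,4)
Wall sequence: TBLT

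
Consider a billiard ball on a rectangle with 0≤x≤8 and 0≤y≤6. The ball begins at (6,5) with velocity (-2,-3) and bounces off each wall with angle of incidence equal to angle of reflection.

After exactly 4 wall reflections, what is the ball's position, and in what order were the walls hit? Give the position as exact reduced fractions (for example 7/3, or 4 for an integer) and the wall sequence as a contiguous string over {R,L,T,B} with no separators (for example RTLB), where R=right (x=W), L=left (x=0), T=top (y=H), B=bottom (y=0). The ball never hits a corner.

1. t=5/3 → B at (8/3,0); v=(-2,3)
2. t=4/3 → L at (0,4); v=(2,3)
3. t=2/3 → T at (4/3,6); v=(2,-3)
4. t=2 → B at (16/3,0); v=(2,3)

Final position: (16/3,0)
Wall sequence: BLTB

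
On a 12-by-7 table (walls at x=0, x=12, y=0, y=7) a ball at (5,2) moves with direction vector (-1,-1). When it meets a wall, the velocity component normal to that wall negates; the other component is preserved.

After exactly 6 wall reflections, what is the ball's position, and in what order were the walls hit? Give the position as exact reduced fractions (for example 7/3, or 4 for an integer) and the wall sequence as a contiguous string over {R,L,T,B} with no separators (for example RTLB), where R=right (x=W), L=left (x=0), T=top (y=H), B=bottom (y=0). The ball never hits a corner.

1. t=2 → B at (3,0); v=(-1,1)
2. t=3 → L at (0,3); v=(1,1)
3. t=4 → T at (4,7); v=(1,-1)
4. t=7 → B at (11,0); v=(1,1)
5. t=1 → R at (12,1); v=(-1,1)
6. t=6 → T at (6,7); v=(-1,-1)

Final position: (6,7)
Wall sequence: BLTBRT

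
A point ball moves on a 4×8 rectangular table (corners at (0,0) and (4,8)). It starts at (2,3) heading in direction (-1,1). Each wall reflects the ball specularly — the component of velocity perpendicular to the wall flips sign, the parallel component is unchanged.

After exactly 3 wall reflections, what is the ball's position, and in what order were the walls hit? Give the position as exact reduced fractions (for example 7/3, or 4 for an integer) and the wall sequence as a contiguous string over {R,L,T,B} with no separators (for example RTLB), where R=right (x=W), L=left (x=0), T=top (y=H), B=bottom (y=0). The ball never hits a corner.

Final position: (4,7)
Wall sequence: LTR

1. t=2 → L at (0,5); v=(1,1)
2. t=3 → T at (3,8); v=(1,-1)
3. t=1 → R at (4,7); v=(-1,-1)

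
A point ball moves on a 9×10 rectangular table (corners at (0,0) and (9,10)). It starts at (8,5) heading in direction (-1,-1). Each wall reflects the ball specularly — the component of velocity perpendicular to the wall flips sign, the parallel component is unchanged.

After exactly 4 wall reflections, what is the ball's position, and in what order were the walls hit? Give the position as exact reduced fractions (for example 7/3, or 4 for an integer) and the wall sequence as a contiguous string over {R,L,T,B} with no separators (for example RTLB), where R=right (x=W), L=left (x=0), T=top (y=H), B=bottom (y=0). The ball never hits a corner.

Final position: (9,8)
Wall sequence: BLTR

1. t=5 → B at (3,0); v=(-1,1)
2. t=3 → L at (0,3); v=(1,1)
3. t=7 → T at (7,10); v=(1,-1)
4. t=2 → R at (9,8); v=(-1,-1)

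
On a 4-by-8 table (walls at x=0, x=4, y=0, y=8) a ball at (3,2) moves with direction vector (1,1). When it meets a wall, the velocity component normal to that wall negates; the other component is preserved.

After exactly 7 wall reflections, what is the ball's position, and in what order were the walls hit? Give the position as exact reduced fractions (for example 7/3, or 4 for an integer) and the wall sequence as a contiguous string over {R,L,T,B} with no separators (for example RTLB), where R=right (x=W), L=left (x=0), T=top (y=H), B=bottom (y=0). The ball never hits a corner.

Final position: (4,3)
Wall sequence: RLTRLBR

1. t=1 → R at (4,3); v=(-1,1)
2. t=4 → L at (0,7); v=(1,1)
3. t=1 → T at (1,8); v=(1,-1)
4. t=3 → R at (4,5); v=(-1,-1)
5. t=4 → L at (0,1); v=(1,-1)
6. t=1 → B at (1,0); v=(1,1)
7. t=3 → R at (4,3); v=(-1,1)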